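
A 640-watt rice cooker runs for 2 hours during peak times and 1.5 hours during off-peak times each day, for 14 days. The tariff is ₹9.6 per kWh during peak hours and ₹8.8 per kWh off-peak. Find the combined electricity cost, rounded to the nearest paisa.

Peak energy = 0.64 kW × 2 h × 14 = 17.92 kWh
Off-peak energy = 0.64 kW × 1.5 h × 14 = 13.44 kWh
Cost = 17.92 × ₹9.6 + 13.44 × ₹8.8 = ₹172.032 + ₹118.272 = ₹290.30

₹290.30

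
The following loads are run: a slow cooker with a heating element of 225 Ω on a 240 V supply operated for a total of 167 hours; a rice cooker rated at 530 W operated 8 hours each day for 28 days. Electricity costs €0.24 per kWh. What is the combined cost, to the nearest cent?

slow cooker: Power = V²/R = 240²/225 = 256 W = 0.256 kW
slow cooker: 0.256 kW × 167 h = 42.752 kWh
rice cooker: Runtime = 8 h/day × 28 days = 224 h
rice cooker: 0.53 kW × 224 h = 118.72 kWh
Total energy = 161.472 kWh
Cost = 161.472 × €0.24 = €38.75

€38.75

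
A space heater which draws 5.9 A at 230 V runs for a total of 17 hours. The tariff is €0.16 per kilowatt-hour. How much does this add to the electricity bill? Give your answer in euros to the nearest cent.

Power = 5.9 A × 230 V = 1357 W = 1.357 kW
Energy = 1.357 kW × 17 h = 23.069 kWh
Cost = 23.069 kWh × €0.16/kWh = €3.69

€3.69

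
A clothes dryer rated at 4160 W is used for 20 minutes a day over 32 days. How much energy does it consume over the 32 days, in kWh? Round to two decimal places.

44.37 kWh

Runtime = 20 min × 32 = 640 min = 10.666666… h
Energy = 4.16 kW × 10.666666… h = 44.373333… kWh ≈ 44.37 kWh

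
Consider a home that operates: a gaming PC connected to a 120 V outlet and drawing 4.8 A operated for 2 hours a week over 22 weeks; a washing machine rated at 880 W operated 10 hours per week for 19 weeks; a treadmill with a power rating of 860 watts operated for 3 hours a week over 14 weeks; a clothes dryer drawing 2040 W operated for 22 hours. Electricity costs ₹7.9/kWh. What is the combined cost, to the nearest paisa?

₹2161.00

gaming PC: Power = 4.8 A × 120 V = 576 W = 0.576 kW
gaming PC: Runtime = 2 h/week × 22 weeks = 44 h
gaming PC: 0.576 kW × 44 h = 25.344 kWh
washing machine: Runtime = 10 h/week × 19 weeks = 190 h
washing machine: 0.88 kW × 190 h = 167.2 kWh
treadmill: Runtime = 3 h/week × 14 weeks = 42 h
treadmill: 0.86 kW × 42 h = 36.12 kWh
clothes dryer: 2.04 kW × 22 h = 44.88 kWh
Total energy = 273.544 kWh
Cost = 273.544 × ₹7.9 = ₹2161.00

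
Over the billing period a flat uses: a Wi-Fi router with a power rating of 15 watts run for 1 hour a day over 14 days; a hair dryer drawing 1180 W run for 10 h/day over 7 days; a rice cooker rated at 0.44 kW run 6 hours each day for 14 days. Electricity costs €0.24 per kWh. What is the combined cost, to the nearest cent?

€28.74

Wi-Fi router: Runtime = 1 h/day × 14 days = 14 h
Wi-Fi router: 0.015 kW × 14 h = 0.21 kWh
hair dryer: Runtime = 10 h/day × 7 days = 70 h
hair dryer: 1.18 kW × 70 h = 82.6 kWh
rice cooker: Runtime = 6 h/day × 14 days = 84 h
rice cooker: 0.44 kW × 84 h = 36.96 kWh
Total energy = 119.77 kWh
Cost = 119.77 × €0.24 = €28.74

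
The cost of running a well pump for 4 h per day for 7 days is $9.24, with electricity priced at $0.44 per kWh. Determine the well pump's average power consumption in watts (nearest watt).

750 W

Energy = $9.24 ÷ $0.44/kWh = 21 kWh
Runtime = 4 h/day × 7 days = 28 h
Power = 21 kWh ÷ 28 h = 0.75 kW = 750 W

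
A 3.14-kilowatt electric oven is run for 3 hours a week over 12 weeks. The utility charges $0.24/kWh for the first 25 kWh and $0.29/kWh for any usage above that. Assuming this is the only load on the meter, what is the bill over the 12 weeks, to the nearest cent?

Runtime = 3 h/week × 12 weeks = 36 h
Energy = 3.14 kW × 36 h = 113.04 kWh
Tier 1 (0–25 kWh): 25 × $0.24 = $6
Above 25 kWh: 88.04 × $0.29 = $25.5316
Bill = $31.53

$31.53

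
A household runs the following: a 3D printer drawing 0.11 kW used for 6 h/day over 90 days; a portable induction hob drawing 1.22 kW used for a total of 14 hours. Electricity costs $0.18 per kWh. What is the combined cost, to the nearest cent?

$13.77

3D printer: Runtime = 6 h/day × 90 days = 540 h
3D printer: 0.11 kW × 540 h = 59.4 kWh
portable induction hob: 1.22 kW × 14 h = 17.08 kWh
Total energy = 76.48 kWh
Cost = 76.48 × $0.18 = $13.77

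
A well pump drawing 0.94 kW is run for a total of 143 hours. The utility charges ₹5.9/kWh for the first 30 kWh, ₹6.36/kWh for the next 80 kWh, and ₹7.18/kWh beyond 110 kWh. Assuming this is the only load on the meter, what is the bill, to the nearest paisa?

₹861.14

Energy = 0.94 kW × 143 h = 134.42 kWh
Tier 1 (0–30 kWh): 30 × ₹5.9 = ₹177
Tier 2 (30–110 kWh): 80 × ₹6.36 = ₹508.8
Above 110 kWh: 24.42 × ₹7.18 = ₹175.3356
Bill = ₹861.14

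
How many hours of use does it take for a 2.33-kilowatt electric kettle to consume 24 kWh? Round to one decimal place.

10.3 h

Hours = 24 kWh ÷ 2.33 kW = 10.3 h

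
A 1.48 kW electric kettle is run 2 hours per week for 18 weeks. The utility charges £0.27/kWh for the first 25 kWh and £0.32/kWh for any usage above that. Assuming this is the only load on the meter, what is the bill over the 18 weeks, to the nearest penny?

£15.80

Runtime = 2 h/week × 18 weeks = 36 h
Energy = 1.48 kW × 36 h = 53.28 kWh
Tier 1 (0–25 kWh): 25 × £0.27 = £6.75
Above 25 kWh: 28.28 × £0.32 = £9.0496
Bill = £15.80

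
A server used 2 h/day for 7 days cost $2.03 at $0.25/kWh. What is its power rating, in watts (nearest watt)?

580 W

Energy = $2.03 ÷ $0.25/kWh = 8.12 kWh
Runtime = 2 h/day × 7 days = 14 h
Power = 8.12 kWh ÷ 14 h = 0.58 kW = 580 W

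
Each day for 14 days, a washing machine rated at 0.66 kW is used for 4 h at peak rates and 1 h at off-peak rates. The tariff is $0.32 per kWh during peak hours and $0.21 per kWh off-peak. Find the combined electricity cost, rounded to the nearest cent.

Peak energy = 0.66 kW × 4 h × 14 = 36.96 kWh
Off-peak energy = 0.66 kW × 1 h × 14 = 9.24 kWh
Cost = 36.96 × $0.32 + 9.24 × $0.21 = $11.8272 + $1.9404 = $13.77

$13.77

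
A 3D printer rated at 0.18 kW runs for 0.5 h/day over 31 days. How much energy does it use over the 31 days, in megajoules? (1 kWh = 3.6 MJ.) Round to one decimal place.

10.0 MJ

Runtime = 0.5 h/day × 31 days = 15.5 h
Energy = 0.18 kW × 15.5 h = 2.79 kWh
= 2.79 × 3.6 MJ = 10.0 MJ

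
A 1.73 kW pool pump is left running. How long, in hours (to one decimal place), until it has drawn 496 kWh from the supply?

Hours = 496 kWh ÷ 1.73 kW = 286.7 h

286.7 h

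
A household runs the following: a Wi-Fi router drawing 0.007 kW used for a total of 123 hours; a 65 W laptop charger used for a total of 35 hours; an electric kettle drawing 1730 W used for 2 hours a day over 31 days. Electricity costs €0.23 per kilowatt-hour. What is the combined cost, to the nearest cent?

€25.39

Wi-Fi router: 0.007 kW × 123 h = 0.861 kWh
laptop charger: 0.065 kW × 35 h = 2.275 kWh
electric kettle: Runtime = 2 h/day × 31 days = 62 h
electric kettle: 1.73 kW × 62 h = 107.26 kWh
Total energy = 110.396 kWh
Cost = 110.396 × €0.23 = €25.39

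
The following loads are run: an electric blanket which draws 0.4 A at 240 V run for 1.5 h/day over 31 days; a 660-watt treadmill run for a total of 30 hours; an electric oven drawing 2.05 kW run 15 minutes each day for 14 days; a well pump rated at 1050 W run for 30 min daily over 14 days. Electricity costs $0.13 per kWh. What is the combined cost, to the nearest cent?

$5.04

electric blanket: Power = 0.4 A × 240 V = 96 W = 0.096 kW
electric blanket: Runtime = 1.5 h/day × 31 days = 46.5 h
electric blanket: 0.096 kW × 46.5 h = 4.464 kWh
treadmill: 0.66 kW × 30 h = 19.8 kWh
electric oven: Runtime = 15 min × 14 = 210 min = 3.5 h
electric oven: 2.05 kW × 3.5 h = 7.175 kWh
well pump: Runtime = 30 min × 14 = 420 min = 7 h
well pump: 1.05 kW × 7 h = 7.35 kWh
Total energy = 38.789 kWh
Cost = 38.789 × $0.13 = $5.04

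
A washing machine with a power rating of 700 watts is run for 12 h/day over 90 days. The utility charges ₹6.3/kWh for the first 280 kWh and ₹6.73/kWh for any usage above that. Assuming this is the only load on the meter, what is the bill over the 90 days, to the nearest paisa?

₹4967.48

Runtime = 12 h/day × 90 days = 1080 h
Energy = 0.7 kW × 1080 h = 756 kWh
Tier 1 (0–280 kWh): 280 × ₹6.3 = ₹1764
Above 280 kWh: 476 × ₹6.73 = ₹3203.48
Bill = ₹4967.48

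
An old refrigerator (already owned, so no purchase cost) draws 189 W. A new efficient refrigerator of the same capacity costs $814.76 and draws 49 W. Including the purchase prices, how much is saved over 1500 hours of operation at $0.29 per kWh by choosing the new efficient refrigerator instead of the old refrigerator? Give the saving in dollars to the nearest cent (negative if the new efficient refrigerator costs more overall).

old refrigerator: $0.00 + (189/1000) kW × 1500 h × $0.29 = $0.00 + $82.215 = $82.215
new efficient refrigerator: $814.76 + (49/1000) kW × 1500 h × $0.29 = $814.76 + $21.315 = $836.075
Saving = $82.215 − $836.075 = −$753.86

-$753.86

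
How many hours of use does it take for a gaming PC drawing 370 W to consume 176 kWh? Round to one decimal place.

Hours = 176 kWh ÷ 0.37 kW = 475.7 h

475.7 h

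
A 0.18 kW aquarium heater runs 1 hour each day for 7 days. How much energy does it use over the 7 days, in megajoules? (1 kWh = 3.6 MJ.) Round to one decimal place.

4.5 MJ

Runtime = 1 h/day × 7 days = 7 h
Energy = 0.18 kW × 7 h = 1.26 kWh
= 1.26 × 3.6 MJ = 4.5 MJ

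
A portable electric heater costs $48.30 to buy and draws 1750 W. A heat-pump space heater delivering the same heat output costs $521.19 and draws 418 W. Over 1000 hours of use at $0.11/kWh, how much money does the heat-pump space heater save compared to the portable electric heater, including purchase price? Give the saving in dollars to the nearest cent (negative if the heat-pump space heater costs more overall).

-$326.37

portable electric heater: $48.30 + (1750/1000) kW × 1000 h × $0.11 = $48.30 + $192.5 = $240.8
heat-pump space heater: $521.19 + (418/1000) kW × 1000 h × $0.11 = $521.19 + $45.98 = $567.17
Saving = $240.8 − $567.17 = −$326.37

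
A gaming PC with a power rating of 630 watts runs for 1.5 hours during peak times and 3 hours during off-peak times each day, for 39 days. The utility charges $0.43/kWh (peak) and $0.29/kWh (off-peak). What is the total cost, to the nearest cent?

$37.22

Peak energy = 0.63 kW × 1.5 h × 39 = 36.855 kWh
Off-peak energy = 0.63 kW × 3 h × 39 = 73.71 kWh
Cost = 36.855 × $0.43 + 73.71 × $0.29 = $15.84765 + $21.3759 = $37.22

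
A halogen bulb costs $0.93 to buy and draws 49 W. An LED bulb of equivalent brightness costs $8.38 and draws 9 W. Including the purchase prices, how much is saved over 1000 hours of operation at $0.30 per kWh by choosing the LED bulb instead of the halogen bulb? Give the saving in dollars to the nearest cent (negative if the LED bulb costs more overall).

halogen bulb: $0.93 + (49/1000) kW × 1000 h × $0.30 = $0.93 + $14.7 = $15.63
LED bulb: $8.38 + (9/1000) kW × 1000 h × $0.30 = $8.38 + $2.7 = $11.08
Saving = $15.63 − $11.08 = $4.55

$4.55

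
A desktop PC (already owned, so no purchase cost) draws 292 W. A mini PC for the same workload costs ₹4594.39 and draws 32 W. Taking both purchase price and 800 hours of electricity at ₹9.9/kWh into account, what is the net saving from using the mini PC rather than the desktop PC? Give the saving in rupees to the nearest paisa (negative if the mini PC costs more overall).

-₹2535.19

desktop PC: ₹0.00 + (292/1000) kW × 800 h × ₹9.9 = ₹0.00 + ₹2312.64 = ₹2312.64
mini PC: ₹4594.39 + (32/1000) kW × 800 h × ₹9.9 = ₹4594.39 + ₹253.44 = ₹4847.83
Saving = ₹2312.64 − ₹4847.83 = −₹2535.19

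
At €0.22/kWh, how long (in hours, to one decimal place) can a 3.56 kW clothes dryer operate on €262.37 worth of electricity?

335.0 h

Energy available = €262.37 ÷ €0.22/kWh = 1192.5909 kWh
Hours = 1192.5909 kWh ÷ 3.56 kW = 335.0 h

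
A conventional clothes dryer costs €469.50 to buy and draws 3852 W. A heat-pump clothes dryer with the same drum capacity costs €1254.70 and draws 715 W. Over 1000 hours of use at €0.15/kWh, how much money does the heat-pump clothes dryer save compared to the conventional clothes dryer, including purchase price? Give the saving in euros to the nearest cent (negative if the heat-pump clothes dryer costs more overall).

conventional clothes dryer: €469.50 + (3852/1000) kW × 1000 h × €0.15 = €469.50 + €577.8 = €1047.3
heat-pump clothes dryer: €1254.70 + (715/1000) kW × 1000 h × €0.15 = €1254.70 + €107.25 = €1361.95
Saving = €1047.3 − €1361.95 = −€314.65

-€314.65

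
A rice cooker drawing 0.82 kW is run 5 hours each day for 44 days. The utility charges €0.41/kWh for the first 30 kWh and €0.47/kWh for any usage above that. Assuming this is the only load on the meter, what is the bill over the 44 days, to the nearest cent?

Runtime = 5 h/day × 44 days = 220 h
Energy = 0.82 kW × 220 h = 180.4 kWh
Tier 1 (0–30 kWh): 30 × €0.41 = €12.3
Above 30 kWh: 150.4 × €0.47 = €70.688
Bill = €82.99

€82.99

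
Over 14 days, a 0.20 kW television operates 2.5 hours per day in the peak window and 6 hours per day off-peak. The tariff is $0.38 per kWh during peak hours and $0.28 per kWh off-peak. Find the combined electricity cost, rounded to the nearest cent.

$7.36

Peak energy = 0.2 kW × 2.5 h × 14 = 7 kWh
Off-peak energy = 0.2 kW × 6 h × 14 = 16.8 kWh
Cost = 7 × $0.38 + 16.8 × $0.28 = $2.66 + $4.704 = $7.36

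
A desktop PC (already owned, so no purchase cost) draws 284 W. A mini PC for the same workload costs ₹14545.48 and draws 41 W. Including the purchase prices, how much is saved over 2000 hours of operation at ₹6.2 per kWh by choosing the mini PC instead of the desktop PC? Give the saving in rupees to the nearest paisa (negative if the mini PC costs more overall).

desktop PC: ₹0.00 + (284/1000) kW × 2000 h × ₹6.2 = ₹0.00 + ₹3521.6 = ₹3521.6
mini PC: ₹14545.48 + (41/1000) kW × 2000 h × ₹6.2 = ₹14545.48 + ₹508.4 = ₹15053.88
Saving = ₹3521.6 − ₹15053.88 = −₹11532.28

-₹11532.28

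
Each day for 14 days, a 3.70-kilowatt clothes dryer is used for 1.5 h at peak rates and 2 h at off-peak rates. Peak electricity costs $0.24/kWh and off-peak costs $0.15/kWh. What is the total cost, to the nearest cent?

$34.19

Peak energy = 3.7 kW × 1.5 h × 14 = 77.7 kWh
Off-peak energy = 3.7 kW × 2 h × 14 = 103.6 kWh
Cost = 77.7 × $0.24 + 103.6 × $0.15 = $18.648 + $15.54 = $34.19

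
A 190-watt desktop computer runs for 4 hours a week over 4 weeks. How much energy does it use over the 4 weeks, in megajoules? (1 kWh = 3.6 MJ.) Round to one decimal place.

10.9 MJ

Runtime = 4 h/week × 4 weeks = 16 h
Energy = 0.19 kW × 16 h = 3.04 kWh
= 3.04 × 3.6 MJ = 10.9 MJ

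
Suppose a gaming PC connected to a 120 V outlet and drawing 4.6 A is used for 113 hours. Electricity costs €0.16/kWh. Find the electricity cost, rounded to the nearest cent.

Power = 4.6 A × 120 V = 552 W = 0.552 kW
Energy = 0.552 kW × 113 h = 62.376 kWh
Cost = 62.376 kWh × €0.16/kWh = €9.98

€9.98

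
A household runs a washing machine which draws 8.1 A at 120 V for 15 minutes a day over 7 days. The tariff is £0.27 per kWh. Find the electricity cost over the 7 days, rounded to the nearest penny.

Power = 8.1 A × 120 V = 972 W = 0.972 kW
Runtime = 15 min × 7 = 105 min = 1.75 h
Energy = 0.972 kW × 1.75 h = 1.701 kWh
Cost = 1.701 kWh × £0.27/kWh = £0.46

£0.46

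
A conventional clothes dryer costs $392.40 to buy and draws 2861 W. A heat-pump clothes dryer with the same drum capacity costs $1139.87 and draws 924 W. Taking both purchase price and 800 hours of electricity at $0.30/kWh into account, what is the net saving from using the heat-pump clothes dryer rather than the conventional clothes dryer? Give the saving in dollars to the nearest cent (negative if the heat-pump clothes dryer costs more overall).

conventional clothes dryer: $392.40 + (2861/1000) kW × 800 h × $0.30 = $392.40 + $686.64 = $1079.04
heat-pump clothes dryer: $1139.87 + (924/1000) kW × 800 h × $0.30 = $1139.87 + $221.76 = $1361.63
Saving = $1079.04 − $1361.63 = −$282.59

-$282.59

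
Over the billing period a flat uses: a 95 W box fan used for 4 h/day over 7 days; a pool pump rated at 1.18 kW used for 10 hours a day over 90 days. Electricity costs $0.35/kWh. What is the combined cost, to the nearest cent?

box fan: Runtime = 4 h/day × 7 days = 28 h
box fan: 0.095 kW × 28 h = 2.66 kWh
pool pump: Runtime = 10 h/day × 90 days = 900 h
pool pump: 1.18 kW × 900 h = 1062 kWh
Total energy = 1064.66 kWh
Cost = 1064.66 × $0.35 = $372.63

$372.63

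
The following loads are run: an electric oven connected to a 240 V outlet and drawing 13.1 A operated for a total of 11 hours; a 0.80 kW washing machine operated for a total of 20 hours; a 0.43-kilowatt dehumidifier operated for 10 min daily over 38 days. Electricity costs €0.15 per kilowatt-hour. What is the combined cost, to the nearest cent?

electric oven: Power = 13.1 A × 240 V = 3144 W = 3.144 kW
electric oven: 3.144 kW × 11 h = 34.584 kWh
washing machine: 0.8 kW × 20 h = 16 kWh
dehumidifier: Runtime = 10 min × 38 = 380 min = 6.333333… h
dehumidifier: 0.43 kW × 6.333333… h = 2.723333… kWh
Total energy = 53.307333… kWh
Cost = 53.307333… × €0.15 = €8.00

€8.00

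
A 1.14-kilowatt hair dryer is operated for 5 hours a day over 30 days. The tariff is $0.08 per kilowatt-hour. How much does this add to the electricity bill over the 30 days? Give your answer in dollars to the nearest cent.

$13.68

Runtime = 5 h/day × 30 days = 150 h
Energy = 1.14 kW × 150 h = 171 kWh
Cost = 171 kWh × $0.08/kWh = $13.68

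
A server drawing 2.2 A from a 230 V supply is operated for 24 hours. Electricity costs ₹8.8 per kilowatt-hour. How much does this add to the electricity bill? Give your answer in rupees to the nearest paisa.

Power = 2.2 A × 230 V = 506 W = 0.506 kW
Energy = 0.506 kW × 24 h = 12.144 kWh
Cost = 12.144 kWh × ₹8.8/kWh = ₹106.87

₹106.87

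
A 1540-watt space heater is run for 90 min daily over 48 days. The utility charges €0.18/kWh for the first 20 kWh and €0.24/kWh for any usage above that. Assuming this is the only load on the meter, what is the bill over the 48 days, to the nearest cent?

€25.41

Runtime = 90 min × 48 = 4320 min = 72 h
Energy = 1.54 kW × 72 h = 110.88 kWh
Tier 1 (0–20 kWh): 20 × €0.18 = €3.6
Above 20 kWh: 90.88 × €0.24 = €21.8112
Bill = €25.41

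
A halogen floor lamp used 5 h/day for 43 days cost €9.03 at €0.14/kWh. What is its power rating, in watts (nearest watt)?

Energy = €9.03 ÷ €0.14/kWh = 64.5 kWh
Runtime = 5 h/day × 43 days = 215 h
Power = 64.5 kWh ÷ 215 h = 0.3 kW = 300 W

300 W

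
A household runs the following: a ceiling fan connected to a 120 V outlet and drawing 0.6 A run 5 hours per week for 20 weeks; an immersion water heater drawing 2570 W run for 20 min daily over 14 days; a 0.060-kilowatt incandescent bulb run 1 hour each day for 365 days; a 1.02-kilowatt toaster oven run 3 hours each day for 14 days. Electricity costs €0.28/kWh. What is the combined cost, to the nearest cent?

ceiling fan: Power = 0.6 A × 120 V = 72 W = 0.072 kW
ceiling fan: Runtime = 5 h/week × 20 weeks = 100 h
ceiling fan: 0.072 kW × 100 h = 7.2 kWh
immersion water heater: Runtime = 20 min × 14 = 280 min = 4.666666… h
immersion water heater: 2.57 kW × 4.666666… h = 11.993333… kWh
incandescent bulb: Runtime = 1 h/day × 365 days = 365 h
incandescent bulb: 0.06 kW × 365 h = 21.9 kWh
toaster oven: Runtime = 3 h/day × 14 days = 42 h
toaster oven: 1.02 kW × 42 h = 42.84 kWh
Total energy = 83.933333… kWh
Cost = 83.933333… × €0.28 = €23.50

€23.50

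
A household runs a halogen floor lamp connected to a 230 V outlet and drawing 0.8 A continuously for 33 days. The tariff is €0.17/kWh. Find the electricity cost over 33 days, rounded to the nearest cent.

Power = 0.8 A × 230 V = 184 W = 0.184 kW
Runtime = 24 h × 33 = 792 h
Energy = 0.184 kW × 792 h = 145.728 kWh
Cost = 145.728 kWh × €0.17/kWh = €24.77

€24.77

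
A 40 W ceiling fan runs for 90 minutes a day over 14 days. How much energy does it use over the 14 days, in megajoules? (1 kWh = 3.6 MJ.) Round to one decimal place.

3.0 MJ

Runtime = 90 min × 14 = 1260 min = 21 h
Energy = 0.04 kW × 21 h = 0.84 kWh
= 0.84 × 3.6 MJ = 3.0 MJ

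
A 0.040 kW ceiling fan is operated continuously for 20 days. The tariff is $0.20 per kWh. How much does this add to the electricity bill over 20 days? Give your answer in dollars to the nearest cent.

$3.84

Runtime = 24 h × 20 = 480 h
Energy = 0.04 kW × 480 h = 19.2 kWh
Cost = 19.2 kWh × $0.20/kWh = $3.84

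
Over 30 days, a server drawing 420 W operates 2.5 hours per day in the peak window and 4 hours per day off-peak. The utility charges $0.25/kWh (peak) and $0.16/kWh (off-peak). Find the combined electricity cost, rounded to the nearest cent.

Peak energy = 0.42 kW × 2.5 h × 30 = 31.5 kWh
Off-peak energy = 0.42 kW × 4 h × 30 = 50.4 kWh
Cost = 31.5 × $0.25 + 50.4 × $0.16 = $7.875 + $8.064 = $15.94

$15.94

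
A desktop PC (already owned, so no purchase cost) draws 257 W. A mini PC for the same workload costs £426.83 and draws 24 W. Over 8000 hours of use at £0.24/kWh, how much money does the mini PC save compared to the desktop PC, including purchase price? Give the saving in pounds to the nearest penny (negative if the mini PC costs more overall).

desktop PC: £0.00 + (257/1000) kW × 8000 h × £0.24 = £0.00 + £493.44 = £493.44
mini PC: £426.83 + (24/1000) kW × 8000 h × £0.24 = £426.83 + £46.08 = £472.91
Saving = £493.44 − £472.91 = £20.53

£20.53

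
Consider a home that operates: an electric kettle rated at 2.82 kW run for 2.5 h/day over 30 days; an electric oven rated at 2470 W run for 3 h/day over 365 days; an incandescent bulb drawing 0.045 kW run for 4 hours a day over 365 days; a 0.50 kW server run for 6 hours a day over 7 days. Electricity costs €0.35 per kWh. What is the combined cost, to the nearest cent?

electric kettle: Runtime = 2.5 h/day × 30 days = 75 h
electric kettle: 2.82 kW × 75 h = 211.5 kWh
electric oven: Runtime = 3 h/day × 365 days = 1095 h
electric oven: 2.47 kW × 1095 h = 2704.65 kWh
incandescent bulb: Runtime = 4 h/day × 365 days = 1460 h
incandescent bulb: 0.045 kW × 1460 h = 65.7 kWh
server: Runtime = 6 h/day × 7 days = 42 h
server: 0.5 kW × 42 h = 21 kWh
Total energy = 3002.85 kWh
Cost = 3002.85 × €0.35 = €1051.00

€1051.00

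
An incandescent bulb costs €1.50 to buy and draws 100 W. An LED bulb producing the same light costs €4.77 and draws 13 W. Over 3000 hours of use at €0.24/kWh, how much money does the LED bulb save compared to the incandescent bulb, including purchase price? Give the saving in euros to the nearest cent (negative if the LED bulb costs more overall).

incandescent bulb: €1.50 + (100/1000) kW × 3000 h × €0.24 = €1.50 + €72 = €73.5
LED bulb: €4.77 + (13/1000) kW × 3000 h × €0.24 = €4.77 + €9.36 = €14.13
Saving = €73.5 − €14.13 = €59.37

€59.37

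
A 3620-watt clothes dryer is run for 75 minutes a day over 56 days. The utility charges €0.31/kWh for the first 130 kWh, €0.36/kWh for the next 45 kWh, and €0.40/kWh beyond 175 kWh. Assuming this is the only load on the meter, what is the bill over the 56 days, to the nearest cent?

€87.86

Runtime = 75 min × 56 = 4200 min = 70 h
Energy = 3.62 kW × 70 h = 253.4 kWh
Tier 1 (0–130 kWh): 130 × €0.31 = €40.3
Tier 2 (130–175 kWh): 45 × €0.36 = €16.2
Above 175 kWh: 78.4 × €0.40 = €31.36
Bill = €87.86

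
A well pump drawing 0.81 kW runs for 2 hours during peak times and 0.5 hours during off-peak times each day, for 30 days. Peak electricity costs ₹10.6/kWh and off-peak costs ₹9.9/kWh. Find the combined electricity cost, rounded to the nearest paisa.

Peak energy = 0.81 kW × 2 h × 30 = 48.6 kWh
Off-peak energy = 0.81 kW × 0.5 h × 30 = 12.15 kWh
Cost = 48.6 × ₹10.6 + 12.15 × ₹9.9 = ₹515.16 + ₹120.285 = ₹635.45

₹635.45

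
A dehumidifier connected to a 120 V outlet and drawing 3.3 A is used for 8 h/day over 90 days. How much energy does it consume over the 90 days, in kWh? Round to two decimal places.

Power = 3.3 A × 120 V = 396 W = 0.396 kW
Runtime = 8 h/day × 90 days = 720 h
Energy = 0.396 kW × 720 h = 285.12 kWh

285.12 kWh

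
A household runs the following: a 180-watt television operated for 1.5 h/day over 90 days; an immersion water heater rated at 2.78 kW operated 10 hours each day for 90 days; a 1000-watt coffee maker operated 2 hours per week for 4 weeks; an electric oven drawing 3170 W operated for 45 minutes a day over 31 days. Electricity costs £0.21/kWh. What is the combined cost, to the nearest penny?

television: Runtime = 1.5 h/day × 90 days = 135 h
television: 0.18 kW × 135 h = 24.3 kWh
immersion water heater: Runtime = 10 h/day × 90 days = 900 h
immersion water heater: 2.78 kW × 900 h = 2502 kWh
coffee maker: Runtime = 2 h/week × 4 weeks = 8 h
coffee maker: 1 kW × 8 h = 8 kWh
electric oven: Runtime = 45 min × 31 = 1395 min = 23.25 h
electric oven: 3.17 kW × 23.25 h = 73.7025 kWh
Total energy = 2608.0025 kWh
Cost = 2608.0025 × £0.21 = £547.68

£547.68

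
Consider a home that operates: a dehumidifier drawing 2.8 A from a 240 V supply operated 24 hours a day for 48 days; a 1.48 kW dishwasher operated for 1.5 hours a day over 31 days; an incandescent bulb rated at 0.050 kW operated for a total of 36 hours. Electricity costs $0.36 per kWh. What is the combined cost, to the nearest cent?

$304.12

dehumidifier: Power = 2.8 A × 240 V = 672 W = 0.672 kW
dehumidifier: Runtime = 24 h × 48 = 1152 h
dehumidifier: 0.672 kW × 1152 h = 774.144 kWh
dishwasher: Runtime = 1.5 h/day × 31 days = 46.5 h
dishwasher: 1.48 kW × 46.5 h = 68.82 kWh
incandescent bulb: 0.05 kW × 36 h = 1.8 kWh
Total energy = 844.764 kWh
Cost = 844.764 × $0.36 = $304.12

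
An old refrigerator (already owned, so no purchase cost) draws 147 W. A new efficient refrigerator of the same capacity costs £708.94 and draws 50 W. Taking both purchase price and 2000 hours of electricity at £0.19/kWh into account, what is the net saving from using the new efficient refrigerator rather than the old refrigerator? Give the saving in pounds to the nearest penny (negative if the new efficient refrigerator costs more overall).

old refrigerator: £0.00 + (147/1000) kW × 2000 h × £0.19 = £0.00 + £55.86 = £55.86
new efficient refrigerator: £708.94 + (50/1000) kW × 2000 h × £0.19 = £708.94 + £19 = £727.94
Saving = £55.86 − £727.94 = −£672.08

-£672.08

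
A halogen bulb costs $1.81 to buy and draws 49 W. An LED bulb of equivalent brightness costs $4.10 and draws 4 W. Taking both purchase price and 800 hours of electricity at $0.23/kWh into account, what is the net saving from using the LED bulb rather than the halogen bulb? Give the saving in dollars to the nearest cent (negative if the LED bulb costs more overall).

halogen bulb: $1.81 + (49/1000) kW × 800 h × $0.23 = $1.81 + $9.016 = $10.826
LED bulb: $4.10 + (4/1000) kW × 800 h × $0.23 = $4.10 + $0.736 = $4.836
Saving = $10.826 − $4.836 = $5.99

$5.99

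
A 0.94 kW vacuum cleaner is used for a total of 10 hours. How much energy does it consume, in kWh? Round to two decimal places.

9.40 kWh

Energy = 0.94 kW × 10 h = 9.4 kWh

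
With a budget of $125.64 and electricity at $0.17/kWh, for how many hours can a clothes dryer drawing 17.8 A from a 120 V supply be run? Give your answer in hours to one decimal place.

346.0 h

Power = 17.8 A × 120 V = 2136 W = 2.136 kW
Energy available = $125.64 ÷ $0.17/kWh = 739.0588 kWh
Hours = 739.0588 kWh ÷ 2.136 kW = 346.0 h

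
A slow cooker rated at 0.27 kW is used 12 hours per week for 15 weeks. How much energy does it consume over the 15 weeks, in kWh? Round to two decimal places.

48.60 kWh

Runtime = 12 h/week × 15 weeks = 180 h
Energy = 0.27 kW × 180 h = 48.6 kWh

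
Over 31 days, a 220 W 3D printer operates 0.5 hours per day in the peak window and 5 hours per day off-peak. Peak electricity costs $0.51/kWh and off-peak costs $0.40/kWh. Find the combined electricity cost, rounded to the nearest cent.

$15.38

Peak energy = 0.22 kW × 0.5 h × 31 = 3.41 kWh
Off-peak energy = 0.22 kW × 5 h × 31 = 34.1 kWh
Cost = 3.41 × $0.51 + 34.1 × $0.40 = $1.7391 + $13.64 = $15.38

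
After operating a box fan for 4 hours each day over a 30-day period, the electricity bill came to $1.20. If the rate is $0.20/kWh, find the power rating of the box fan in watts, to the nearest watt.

Energy = $1.20 ÷ $0.20/kWh = 6 kWh
Runtime = 4 h/day × 30 days = 120 h
Power = 6 kWh ÷ 120 h = 0.05 kW = 50 W

50 W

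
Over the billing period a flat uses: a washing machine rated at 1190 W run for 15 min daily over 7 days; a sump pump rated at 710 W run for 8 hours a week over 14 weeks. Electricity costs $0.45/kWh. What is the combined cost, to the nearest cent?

$36.72

washing machine: Runtime = 15 min × 7 = 105 min = 1.75 h
washing machine: 1.19 kW × 1.75 h = 2.0825 kWh
sump pump: Runtime = 8 h/week × 14 weeks = 112 h
sump pump: 0.71 kW × 112 h = 79.52 kWh
Total energy = 81.6025 kWh
Cost = 81.6025 × $0.45 = $36.72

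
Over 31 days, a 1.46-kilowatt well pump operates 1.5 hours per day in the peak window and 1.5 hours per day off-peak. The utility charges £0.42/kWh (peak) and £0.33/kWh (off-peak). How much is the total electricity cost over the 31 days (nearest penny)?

Peak energy = 1.46 kW × 1.5 h × 31 = 67.89 kWh
Off-peak energy = 1.46 kW × 1.5 h × 31 = 67.89 kWh
Cost = 67.89 × £0.42 + 67.89 × £0.33 = £28.5138 + £22.4037 = £50.92

£50.92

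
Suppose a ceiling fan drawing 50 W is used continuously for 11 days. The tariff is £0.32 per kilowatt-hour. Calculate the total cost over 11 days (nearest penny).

£4.22

Runtime = 24 h × 11 = 264 h
Energy = 0.05 kW × 264 h = 13.2 kWh
Cost = 13.2 kWh × £0.32/kWh = £4.22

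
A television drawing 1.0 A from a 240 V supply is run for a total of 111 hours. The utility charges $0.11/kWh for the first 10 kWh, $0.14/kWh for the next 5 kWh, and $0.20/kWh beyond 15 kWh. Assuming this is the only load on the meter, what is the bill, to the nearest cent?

Power = 1.0 A × 240 V = 240 W = 0.24 kW
Energy = 0.24 kW × 111 h = 26.64 kWh
Tier 1 (0–10 kWh): 10 × $0.11 = $1.1
Tier 2 (10–15 kWh): 5 × $0.14 = $0.7
Above 15 kWh: 11.64 × $0.20 = $2.328
Bill = $4.13

$4.13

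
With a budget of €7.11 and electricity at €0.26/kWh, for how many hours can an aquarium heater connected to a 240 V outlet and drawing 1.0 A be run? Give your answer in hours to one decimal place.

113.9 h

Power = 1.0 A × 240 V = 240 W = 0.24 kW
Energy available = €7.11 ÷ €0.26/kWh = 27.3462 kWh
Hours = 27.3462 kWh ÷ 0.24 kW = 113.9 h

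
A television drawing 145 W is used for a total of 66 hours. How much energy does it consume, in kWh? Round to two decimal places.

9.57 kWh

Energy = 0.145 kW × 66 h = 9.57 kWh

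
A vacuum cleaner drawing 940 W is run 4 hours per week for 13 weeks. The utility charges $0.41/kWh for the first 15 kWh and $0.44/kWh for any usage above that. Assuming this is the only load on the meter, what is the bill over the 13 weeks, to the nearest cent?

$21.06

Runtime = 4 h/week × 13 weeks = 52 h
Energy = 0.94 kW × 52 h = 48.88 kWh
Tier 1 (0–15 kWh): 15 × $0.41 = $6.15
Above 15 kWh: 33.88 × $0.44 = $14.9072
Bill = $21.06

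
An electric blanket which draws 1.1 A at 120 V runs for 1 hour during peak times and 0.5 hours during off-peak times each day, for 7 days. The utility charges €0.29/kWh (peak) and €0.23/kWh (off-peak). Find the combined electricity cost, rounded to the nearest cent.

Power = 1.1 A × 120 V = 132 W = 0.132 kW
Peak energy = 0.132 kW × 1 h × 7 = 0.924 kWh
Off-peak energy = 0.132 kW × 0.5 h × 7 = 0.462 kWh
Cost = 0.924 × €0.29 + 0.462 × €0.23 = €0.26796 + €0.10626 = €0.37

€0.37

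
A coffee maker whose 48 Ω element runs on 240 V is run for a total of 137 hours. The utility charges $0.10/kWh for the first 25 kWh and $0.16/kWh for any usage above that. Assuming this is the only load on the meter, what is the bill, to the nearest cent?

Power = V²/R = 240²/48 = 1200 W = 1.2 kW
Energy = 1.2 kW × 137 h = 164.4 kWh
Tier 1 (0–25 kWh): 25 × $0.10 = $2.5
Above 25 kWh: 139.4 × $0.16 = $22.304
Bill = $24.80

$24.80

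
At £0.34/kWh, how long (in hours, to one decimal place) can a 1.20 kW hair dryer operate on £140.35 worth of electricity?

Energy available = £140.35 ÷ £0.34/kWh = 412.7941 kWh
Hours = 412.7941 kWh ÷ 1.2 kW = 344.0 h

344.0 h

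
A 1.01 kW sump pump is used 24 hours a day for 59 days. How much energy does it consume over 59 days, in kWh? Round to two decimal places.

1430.16 kWh

Runtime = 24 h × 59 = 1416 h
Energy = 1.01 kW × 1416 h = 1430.16 kWh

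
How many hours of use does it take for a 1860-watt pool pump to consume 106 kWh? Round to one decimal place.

57.0 h

Hours = 106 kWh ÷ 1.86 kW = 57.0 h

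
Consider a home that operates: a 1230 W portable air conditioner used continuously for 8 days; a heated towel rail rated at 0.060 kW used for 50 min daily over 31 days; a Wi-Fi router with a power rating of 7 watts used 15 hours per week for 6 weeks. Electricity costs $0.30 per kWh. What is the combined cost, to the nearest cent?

portable air conditioner: Runtime = 24 h × 8 = 192 h
portable air conditioner: 1.23 kW × 192 h = 236.16 kWh
heated towel rail: Runtime = 50 min × 31 = 1550 min = 25.833333… h
heated towel rail: 0.06 kW × 25.833333… h = 1.55 kWh
Wi-Fi router: Runtime = 15 h/week × 6 weeks = 90 h
Wi-Fi router: 0.007 kW × 90 h = 0.63 kWh
Total energy = 238.34 kWh
Cost = 238.34 × $0.30 = $71.50

$71.50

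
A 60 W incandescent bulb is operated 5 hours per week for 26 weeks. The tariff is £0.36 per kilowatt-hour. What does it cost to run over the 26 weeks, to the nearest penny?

£2.81

Runtime = 5 h/week × 26 weeks = 130 h
Energy = 0.06 kW × 130 h = 7.8 kWh
Cost = 7.8 kWh × £0.36/kWh = £2.81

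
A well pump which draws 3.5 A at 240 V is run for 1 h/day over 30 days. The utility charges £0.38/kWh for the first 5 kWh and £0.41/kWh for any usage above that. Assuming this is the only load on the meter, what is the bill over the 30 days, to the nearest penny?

Power = 3.5 A × 240 V = 840 W = 0.84 kW
Runtime = 1 h/day × 30 days = 30 h
Energy = 0.84 kW × 30 h = 25.2 kWh
Tier 1 (0–5 kWh): 5 × £0.38 = £1.9
Above 5 kWh: 20.2 × £0.41 = £8.282
Bill = £10.18

£10.18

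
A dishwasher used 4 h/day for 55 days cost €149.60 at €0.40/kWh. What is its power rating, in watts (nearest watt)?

1700 W

Energy = €149.60 ÷ €0.40/kWh = 374 kWh
Runtime = 4 h/day × 55 days = 220 h
Power = 374 kWh ÷ 220 h = 1.7 kW = 1700 W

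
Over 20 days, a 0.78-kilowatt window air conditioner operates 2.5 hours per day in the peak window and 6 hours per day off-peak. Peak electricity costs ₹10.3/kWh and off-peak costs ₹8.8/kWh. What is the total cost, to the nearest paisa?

Peak energy = 0.78 kW × 2.5 h × 20 = 39 kWh
Off-peak energy = 0.78 kW × 6 h × 20 = 93.6 kWh
Cost = 39 × ₹10.3 + 93.6 × ₹8.8 = ₹401.7 + ₹823.68 = ₹1225.38

₹1225.38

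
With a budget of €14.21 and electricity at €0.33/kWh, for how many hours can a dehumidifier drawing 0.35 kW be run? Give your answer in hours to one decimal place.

123.0 h

Energy available = €14.21 ÷ €0.33/kWh = 43.0606 kWh
Hours = 43.0606 kWh ÷ 0.35 kW = 123.0 h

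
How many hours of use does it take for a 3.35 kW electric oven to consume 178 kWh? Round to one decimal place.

53.1 h

Hours = 178 kWh ÷ 3.35 kW = 53.1 h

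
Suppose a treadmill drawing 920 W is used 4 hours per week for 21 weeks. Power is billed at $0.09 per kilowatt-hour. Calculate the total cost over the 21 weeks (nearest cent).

Runtime = 4 h/week × 21 weeks = 84 h
Energy = 0.92 kW × 84 h = 77.28 kWh
Cost = 77.28 kWh × $0.09/kWh = $6.96

$6.96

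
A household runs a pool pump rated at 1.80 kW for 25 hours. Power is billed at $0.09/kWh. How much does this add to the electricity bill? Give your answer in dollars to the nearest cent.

$4.05

Energy = 1.8 kW × 25 h = 45 kWh
Cost = 45 kWh × $0.09/kWh = $4.05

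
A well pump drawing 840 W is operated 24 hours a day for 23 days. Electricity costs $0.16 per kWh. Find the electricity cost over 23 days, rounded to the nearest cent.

$74.19

Runtime = 24 h × 23 = 552 h
Energy = 0.84 kW × 552 h = 463.68 kWh
Cost = 463.68 kWh × $0.16/kWh = $74.19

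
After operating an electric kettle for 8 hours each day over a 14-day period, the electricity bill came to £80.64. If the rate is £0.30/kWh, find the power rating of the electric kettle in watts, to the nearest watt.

Energy = £80.64 ÷ £0.30/kWh = 268.8 kWh
Runtime = 8 h/day × 14 days = 112 h
Power = 268.8 kWh ÷ 112 h = 2.4 kW = 2400 W

2400 W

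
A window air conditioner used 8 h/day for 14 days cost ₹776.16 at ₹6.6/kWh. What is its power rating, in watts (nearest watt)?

Energy = ₹776.16 ÷ ₹6.6/kWh = 117.6 kWh
Runtime = 8 h/day × 14 days = 112 h
Power = 117.6 kWh ÷ 112 h = 1.05 kW = 1050 W

1050 W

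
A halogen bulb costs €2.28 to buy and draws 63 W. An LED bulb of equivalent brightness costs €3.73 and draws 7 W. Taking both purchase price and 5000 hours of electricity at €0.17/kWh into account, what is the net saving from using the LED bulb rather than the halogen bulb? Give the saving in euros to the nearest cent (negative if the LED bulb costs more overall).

halogen bulb: €2.28 + (63/1000) kW × 5000 h × €0.17 = €2.28 + €53.55 = €55.83
LED bulb: €3.73 + (7/1000) kW × 5000 h × €0.17 = €3.73 + €5.95 = €9.68
Saving = €55.83 − €9.68 = €46.15

€46.15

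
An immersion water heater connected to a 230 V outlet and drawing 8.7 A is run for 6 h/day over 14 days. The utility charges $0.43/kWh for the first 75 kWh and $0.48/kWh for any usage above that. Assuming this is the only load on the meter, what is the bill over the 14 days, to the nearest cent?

$76.93

Power = 8.7 A × 230 V = 2001 W = 2.001 kW
Runtime = 6 h/day × 14 days = 84 h
Energy = 2.001 kW × 84 h = 168.084 kWh
Tier 1 (0–75 kWh): 75 × $0.43 = $32.25
Above 75 kWh: 93.084 × $0.48 = $44.68032
Bill = $76.93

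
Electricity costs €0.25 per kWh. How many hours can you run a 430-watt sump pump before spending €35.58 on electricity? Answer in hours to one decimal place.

331.0 h

Energy available = €35.58 ÷ €0.25/kWh = 142.32 kWh
Hours = 142.32 kWh ÷ 0.43 kW = 331.0 h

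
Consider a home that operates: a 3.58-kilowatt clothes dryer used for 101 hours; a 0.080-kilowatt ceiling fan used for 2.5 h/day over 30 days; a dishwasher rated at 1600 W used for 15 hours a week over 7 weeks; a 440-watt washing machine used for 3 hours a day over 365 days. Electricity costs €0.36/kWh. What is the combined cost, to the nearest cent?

clothes dryer: 3.58 kW × 101 h = 361.58 kWh
ceiling fan: Runtime = 2.5 h/day × 30 days = 75 h
ceiling fan: 0.08 kW × 75 h = 6 kWh
dishwasher: Runtime = 15 h/week × 7 weeks = 105 h
dishwasher: 1.6 kW × 105 h = 168 kWh
washing machine: Runtime = 3 h/day × 365 days = 1095 h
washing machine: 0.44 kW × 1095 h = 481.8 kWh
Total energy = 1017.38 kWh
Cost = 1017.38 × €0.36 = €366.26

€366.26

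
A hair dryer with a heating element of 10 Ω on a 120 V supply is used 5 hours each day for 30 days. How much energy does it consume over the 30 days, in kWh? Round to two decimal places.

216.00 kWh

Power = V²/R = 120²/10 = 1440 W = 1.44 kW
Runtime = 5 h/day × 30 days = 150 h
Energy = 1.44 kW × 150 h = 216 kWh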